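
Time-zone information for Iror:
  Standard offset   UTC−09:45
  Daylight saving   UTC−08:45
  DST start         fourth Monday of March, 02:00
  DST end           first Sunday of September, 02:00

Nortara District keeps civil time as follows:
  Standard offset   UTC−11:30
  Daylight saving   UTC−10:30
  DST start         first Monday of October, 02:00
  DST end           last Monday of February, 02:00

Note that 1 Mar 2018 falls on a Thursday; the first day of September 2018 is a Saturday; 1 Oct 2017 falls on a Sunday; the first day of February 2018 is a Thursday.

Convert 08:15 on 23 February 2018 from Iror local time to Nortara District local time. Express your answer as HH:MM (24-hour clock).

07:30

1 March 2018 is a Thursday, so the first Monday is March 5 and the fourth is March 26.
1 September 2018 is a Saturday, so the first Sunday is September 2.
23 February 2018 is outside the daylight-saving period (26 March – 2 September), so Iror is on standard time, UTC−09:45.
08:15 Iror + 9h45m = 18:00 UTC.
1 October 2017 is a Sunday, so the first Monday is October 2.
1 February 2018 is a Thursday, so Mondays fall on 5, 12, 19, 26; the last is February 26.
At the standard offset (UTC−11:30), 18:00 UTC − 11h30m = 06:30 Nortara District standard time.
The standard-time date in Nortara District, 23 February 2018, lies within the daylight-saving period (2 October 2017 – 26 February 2018), so Nortara District is on daylight time, UTC−10:30.
18:00 UTC − 10h30m = 07:30 Nortara District.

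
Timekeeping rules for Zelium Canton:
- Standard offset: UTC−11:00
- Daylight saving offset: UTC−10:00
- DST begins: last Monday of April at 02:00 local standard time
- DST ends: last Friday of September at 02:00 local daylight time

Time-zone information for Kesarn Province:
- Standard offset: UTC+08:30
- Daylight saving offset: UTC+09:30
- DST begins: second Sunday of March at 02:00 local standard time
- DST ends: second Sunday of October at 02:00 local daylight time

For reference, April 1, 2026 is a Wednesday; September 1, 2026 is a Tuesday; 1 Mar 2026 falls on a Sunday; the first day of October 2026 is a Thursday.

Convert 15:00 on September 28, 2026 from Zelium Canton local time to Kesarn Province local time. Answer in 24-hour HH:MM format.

1 April 2026 is a Wednesday, so Mondays fall on 6, 13, 20, 27; the last is April 27.
1 September 2026 is a Tuesday, so Fridays fall on 4, 11, 18, 25; the last is September 25.
Daylight saving runs 27 April – 25 September; September 28, 2026 is outside that window, so Zelium Canton is on standard time at UTC−11:00.
15:00 Zelium Canton + 11h = 02:00 UTC (rolling into the next day, 29 September 2026).
1 March 2026 is a Sunday, so the first Sunday is March 1 and the second is March 8.
1 October 2026 is a Thursday, so the first Sunday is October 4 and the second is October 11.
At the standard offset (UTC+08:30), 02:00 UTC + 8h30m = 10:30 Kesarn Province standard time.
Daylight saving runs 8 March – 11 October; the standard-time date in Kesarn Province, September 29, 2026, is inside that window, so Kesarn Province is at UTC+09:30.
02:00 UTC + 9h30m = 11:30 Kesarn Province.

11:30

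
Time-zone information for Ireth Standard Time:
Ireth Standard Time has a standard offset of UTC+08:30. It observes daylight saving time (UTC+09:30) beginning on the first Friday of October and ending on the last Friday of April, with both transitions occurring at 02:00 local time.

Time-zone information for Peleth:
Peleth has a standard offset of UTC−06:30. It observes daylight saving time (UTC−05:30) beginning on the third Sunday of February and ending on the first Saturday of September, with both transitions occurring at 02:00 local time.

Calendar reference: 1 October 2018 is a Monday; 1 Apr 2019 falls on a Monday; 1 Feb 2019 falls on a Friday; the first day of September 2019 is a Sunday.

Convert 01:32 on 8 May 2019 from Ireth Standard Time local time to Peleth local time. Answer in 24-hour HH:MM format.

11:32

1 October 2018 is a Monday, so the first Friday is October 5.
1 April 2019 is a Monday, so Fridays fall on 5, 12, 19, 26; the last is April 26.
Daylight saving runs 5 October 2018 – 26 April 2019; 8 May 2019 is outside that window, so Ireth Standard Time is on standard time at UTC+08:30.
01:32 Ireth Standard Time − 8h30m = 17:02 UTC (rolling into the previous day, 7 May 2019).
1 February 2019 is a Friday, so the first Sunday is February 3 and the third is February 17.
1 September 2019 is a Sunday, so the first Saturday is September 7.
At the standard offset (UTC−06:30), 17:02 UTC − 6h30m = 10:32 Peleth standard time.
The standard-time date in Peleth, 7 May 2019, lies within the daylight-saving period (17 February – 7 September), so Peleth is on daylight time, UTC−05:30.
17:02 UTC − 5h30m = 11:32 Peleth.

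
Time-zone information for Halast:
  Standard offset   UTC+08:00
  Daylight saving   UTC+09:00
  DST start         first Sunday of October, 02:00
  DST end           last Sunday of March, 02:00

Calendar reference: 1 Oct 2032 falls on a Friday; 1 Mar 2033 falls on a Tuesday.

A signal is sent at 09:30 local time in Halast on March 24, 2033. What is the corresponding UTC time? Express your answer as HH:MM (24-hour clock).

00:30

1 October 2032 is a Friday, so the first Sunday is October 3.
1 March 2033 is a Tuesday, so Sundays fall on 6, 13, 20, 27; the last is March 27.
March 24, 2033 lies within the daylight-saving period (3 October 2032 – 27 March 2033), so Halast is on daylight time, UTC+09:00.
09:30 local − 9h = 00:30 UTC.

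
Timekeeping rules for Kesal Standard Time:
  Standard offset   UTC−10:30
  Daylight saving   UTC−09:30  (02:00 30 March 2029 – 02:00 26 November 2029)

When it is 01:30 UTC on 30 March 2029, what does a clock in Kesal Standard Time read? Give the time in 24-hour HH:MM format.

15:00

At the standard offset (UTC−10:30), 01:30 UTC − 10h30m = 15:00 Kesal Standard Time standard time (rolling into the previous day, 29 March 2029).
Daylight saving runs 30 March – 26 November; the standard-time date in Kesal Standard Time, 29 March 2029, is outside that window, so Kesal Standard Time is on standard time at UTC−10:30.
01:30 UTC − 10h30m = 15:00 local (rolling into the previous day, 29 March 2029).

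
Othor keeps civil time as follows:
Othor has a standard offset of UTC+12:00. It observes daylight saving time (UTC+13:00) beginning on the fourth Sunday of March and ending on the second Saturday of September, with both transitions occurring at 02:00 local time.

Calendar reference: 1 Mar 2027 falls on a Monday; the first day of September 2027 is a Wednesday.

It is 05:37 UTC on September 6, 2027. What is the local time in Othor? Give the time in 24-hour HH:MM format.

18:37

1 March 2027 is a Monday, so the first Sunday is March 7 and the fourth is March 28.
1 September 2027 is a Wednesday, so the first Saturday is September 4 and the second is September 11.
At the standard offset (UTC+12:00), 05:37 UTC + 12h = 17:37 Othor standard time.
The standard-time date in Othor, September 6, 2027, falls between 28 March and 11 September, so daylight saving is in effect and Othor is at UTC+13:00.
05:37 UTC + 13h = 18:37 local.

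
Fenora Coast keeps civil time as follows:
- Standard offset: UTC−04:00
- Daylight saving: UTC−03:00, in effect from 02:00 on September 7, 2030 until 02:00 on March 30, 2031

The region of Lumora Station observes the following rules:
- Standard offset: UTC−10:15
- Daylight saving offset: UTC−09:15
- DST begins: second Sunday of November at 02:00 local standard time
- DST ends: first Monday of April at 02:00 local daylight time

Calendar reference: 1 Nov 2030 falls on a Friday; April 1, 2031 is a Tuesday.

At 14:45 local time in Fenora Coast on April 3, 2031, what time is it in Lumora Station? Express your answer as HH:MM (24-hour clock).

09:30

April 3, 2031 does not fall between 7 September 2030 and 30 March 2031, so daylight saving is not in effect and Fenora Coast is at UTC−04:00.
14:45 Fenora Coast + 4h = 18:45 UTC.
1 November 2030 is a Friday, so the first Sunday is November 3 and the second is November 10.
1 April 2031 is a Tuesday, so the first Monday is April 7.
At the standard offset (UTC−10:15), 18:45 UTC − 10h15m = 08:30 Lumora Station standard time.
The standard-time date in Lumora Station, April 3, 2031, lies within the daylight-saving period (10 November 2030 – 7 April 2031), so Lumora Station is on daylight time, UTC−09:15.
18:45 UTC − 9h15m = 09:30 Lumora Station.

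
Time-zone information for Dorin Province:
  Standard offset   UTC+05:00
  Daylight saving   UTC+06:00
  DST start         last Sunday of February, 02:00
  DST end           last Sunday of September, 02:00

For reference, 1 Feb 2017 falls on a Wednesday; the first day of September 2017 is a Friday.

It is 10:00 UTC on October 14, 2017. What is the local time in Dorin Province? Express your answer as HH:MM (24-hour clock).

1 February 2017 is a Wednesday, so Sundays fall on 5, 12, 19, 26; the last is February 26.
1 September 2017 is a Friday, so Sundays fall on 3, 10, 17, 24; the last is September 24.
At the standard offset (UTC+05:00), 10:00 UTC + 5h = 15:00 Dorin Province standard time.
The standard-time date in Dorin Province, October 14, 2017, is outside the daylight-saving period (26 February – 24 September), so Dorin Province is on standard time, UTC+05:00.
10:00 UTC + 5h = 15:00 local.

15:00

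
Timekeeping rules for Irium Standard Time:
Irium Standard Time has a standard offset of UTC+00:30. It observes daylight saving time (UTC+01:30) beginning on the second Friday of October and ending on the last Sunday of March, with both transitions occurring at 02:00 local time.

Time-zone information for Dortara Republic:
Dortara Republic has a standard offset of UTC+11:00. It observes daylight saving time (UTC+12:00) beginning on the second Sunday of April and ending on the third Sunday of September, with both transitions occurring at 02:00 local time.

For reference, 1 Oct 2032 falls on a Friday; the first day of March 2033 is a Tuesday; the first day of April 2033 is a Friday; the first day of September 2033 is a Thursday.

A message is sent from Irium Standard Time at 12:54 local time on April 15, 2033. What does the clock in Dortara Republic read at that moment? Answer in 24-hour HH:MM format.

00:24

1 October 2032 is a Friday, so the first Friday is October 1 and the second is October 8.
1 March 2033 is a Tuesday, so Sundays fall on 6, 13, 20, 27; the last is March 27.
April 15, 2033 does not fall between 8 October 2032 and 27 March 2033, so daylight saving is not in effect and Irium Standard Time is at UTC+00:30.
12:54 Irium Standard Time − 0h30m = 12:24 UTC.
1 April 2033 is a Friday, so the first Sunday is April 3 and the second is April 10.
1 September 2033 is a Thursday, so the first Sunday is September 4 and the third is September 18.
At the standard offset (UTC+11:00), 12:24 UTC + 11h = 23:24 Dortara Republic standard time.
Daylight saving runs 10 April – 18 September; the standard-time date in Dortara Republic, April 15, 2033, is inside that window, so Dortara Republic is at UTC+12:00.
12:24 UTC + 12h = 00:24 Dortara Republic (rolling into the next day, 16 April 2033).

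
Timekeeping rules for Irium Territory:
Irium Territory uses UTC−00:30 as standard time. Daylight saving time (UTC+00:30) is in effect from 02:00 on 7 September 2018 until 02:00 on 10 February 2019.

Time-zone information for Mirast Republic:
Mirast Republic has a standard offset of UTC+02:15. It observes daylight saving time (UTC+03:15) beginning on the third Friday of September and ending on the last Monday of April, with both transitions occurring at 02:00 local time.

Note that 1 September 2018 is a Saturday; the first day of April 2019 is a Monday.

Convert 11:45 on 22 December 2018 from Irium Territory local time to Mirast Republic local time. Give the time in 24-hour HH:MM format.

Daylight saving runs 7 September 2018 – 10 February 2019; 22 December 2018 is inside that window, so Irium Territory is at UTC+00:30.
11:45 Irium Territory − 0h30m = 11:15 UTC.
1 September 2018 is a Saturday, so the first Friday is September 7 and the third is September 21.
1 April 2019 is a Monday, so Mondays fall on 1, 8, 15, 22, 29; the last is April 29.
At the standard offset (UTC+02:15), 11:15 UTC + 2h15m = 13:30 Mirast Republic standard time.
The standard-time date in Mirast Republic, 22 December 2018, lies within the daylight-saving period (21 September 2018 – 29 April 2019), so Mirast Republic is on daylight time, UTC+03:15.
11:15 UTC + 3h15m = 14:30 Mirast Republic.

14:30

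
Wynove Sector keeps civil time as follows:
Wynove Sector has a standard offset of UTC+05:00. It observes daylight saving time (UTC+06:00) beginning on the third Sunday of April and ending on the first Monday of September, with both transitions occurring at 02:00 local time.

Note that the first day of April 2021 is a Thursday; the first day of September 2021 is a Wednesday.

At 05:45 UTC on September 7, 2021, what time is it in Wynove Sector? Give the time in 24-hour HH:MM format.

1 April 2021 is a Thursday, so the first Sunday is April 4 and the third is April 18.
1 September 2021 is a Wednesday, so the first Monday is September 6.
At the standard offset (UTC+05:00), 05:45 UTC + 5h = 10:45 Wynove Sector standard time.
The standard-time date in Wynove Sector, September 7, 2021, does not fall between 18 April and 6 September, so daylight saving is not in effect and Wynove Sector is at UTC+05:00.
05:45 UTC + 5h = 10:45 local.

10:45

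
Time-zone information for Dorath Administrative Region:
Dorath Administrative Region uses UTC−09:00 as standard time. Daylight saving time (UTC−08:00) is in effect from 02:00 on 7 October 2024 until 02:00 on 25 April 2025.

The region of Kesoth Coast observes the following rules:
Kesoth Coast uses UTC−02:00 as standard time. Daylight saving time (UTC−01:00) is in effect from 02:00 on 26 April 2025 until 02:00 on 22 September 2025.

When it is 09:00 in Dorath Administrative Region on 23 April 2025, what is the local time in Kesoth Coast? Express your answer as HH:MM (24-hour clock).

23 April 2025 lies within the daylight-saving period (7 October 2024 – 25 April 2025), so Dorath Administrative Region is on daylight time, UTC−08:00.
09:00 Dorath Administrative Region + 8h = 17:00 UTC.
At the standard offset (UTC−02:00), 17:00 UTC − 2h = 15:00 Kesoth Coast standard time.
The standard-time date in Kesoth Coast, 23 April 2025, is outside the daylight-saving period (26 April – 22 September), so Kesoth Coast is on standard time, UTC−02:00.
17:00 UTC − 2h = 15:00 Kesoth Coast.

15:00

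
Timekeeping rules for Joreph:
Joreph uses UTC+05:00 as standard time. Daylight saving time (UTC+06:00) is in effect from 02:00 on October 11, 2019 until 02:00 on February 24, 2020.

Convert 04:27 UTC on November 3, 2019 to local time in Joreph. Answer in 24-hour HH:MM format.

10:27

At the standard offset (UTC+05:00), 04:27 UTC + 5h = 09:27 Joreph standard time.
The standard-time date in Joreph, November 3, 2019, falls between 11 October 2019 and 24 February 2020, so daylight saving is in effect and Joreph is at UTC+06:00.
04:27 UTC + 6h = 10:27 local.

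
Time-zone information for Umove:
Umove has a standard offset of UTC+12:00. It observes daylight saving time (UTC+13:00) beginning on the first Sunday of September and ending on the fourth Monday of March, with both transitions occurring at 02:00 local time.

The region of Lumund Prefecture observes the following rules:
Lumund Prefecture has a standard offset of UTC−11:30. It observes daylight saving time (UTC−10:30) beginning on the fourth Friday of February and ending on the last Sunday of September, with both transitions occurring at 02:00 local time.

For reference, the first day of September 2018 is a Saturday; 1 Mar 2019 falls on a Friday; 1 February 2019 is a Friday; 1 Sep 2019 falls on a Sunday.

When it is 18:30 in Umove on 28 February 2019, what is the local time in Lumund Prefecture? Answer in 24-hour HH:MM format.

1 September 2018 is a Saturday, so the first Sunday is September 2.
1 March 2019 is a Friday, so the first Monday is March 4 and the fourth is March 25.
28 February 2019 falls between 2 September 2018 and 25 March 2019, so daylight saving is in effect and Umove is at UTC+13:00.
18:30 Umove − 13h = 05:30 UTC.
1 February 2019 is a Friday, so the first Friday is February 1 and the fourth is February 22.
1 September 2019 is a Sunday, so Sundays fall on 1, 8, 15, 22, 29; the last is September 29.
At the standard offset (UTC−11:30), 05:30 UTC − 11h30m = 18:00 Lumund Prefecture standard time (rolling into the previous day, 27 February 2019).
The standard-time date in Lumund Prefecture, 27 February 2019, falls between 22 February and 29 September, so daylight saving is in effect and Lumund Prefecture is at UTC−10:30.
05:30 UTC − 10h30m = 19:00 Lumund Prefecture (rolling into the previous day, 27 February 2019).

19:00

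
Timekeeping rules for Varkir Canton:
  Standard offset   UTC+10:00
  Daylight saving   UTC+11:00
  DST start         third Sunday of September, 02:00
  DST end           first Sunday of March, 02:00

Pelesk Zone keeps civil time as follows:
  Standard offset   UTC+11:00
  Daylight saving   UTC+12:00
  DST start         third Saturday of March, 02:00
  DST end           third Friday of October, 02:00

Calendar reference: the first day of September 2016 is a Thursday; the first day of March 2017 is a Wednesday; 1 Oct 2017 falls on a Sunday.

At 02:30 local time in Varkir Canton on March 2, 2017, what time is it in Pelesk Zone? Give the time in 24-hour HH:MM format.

02:30

1 September 2016 is a Thursday, so the first Sunday is September 4 and the third is September 18.
1 March 2017 is a Wednesday, so the first Sunday is March 5.
March 2, 2017 lies within the daylight-saving period (18 September 2016 – 5 March 2017), so Varkir Canton is on daylight time, UTC+11:00.
02:30 Varkir Canton − 11h = 15:30 UTC (rolling into the previous day, 1 March 2017).
1 March 2017 is a Wednesday, so the first Saturday is March 4 and the third is March 18.
1 October 2017 is a Sunday, so the first Friday is October 6 and the third is October 20.
At the standard offset (UTC+11:00), 15:30 UTC + 11h = 02:30 Pelesk Zone standard time (rolling into the next day, 2 March 2017).
The standard-time date in Pelesk Zone, March 2, 2017, is outside the daylight-saving period (18 March – 20 October), so Pelesk Zone is on standard time, UTC+11:00.
15:30 UTC + 11h = 02:30 Pelesk Zone (rolling into the next day, 2 March 2017).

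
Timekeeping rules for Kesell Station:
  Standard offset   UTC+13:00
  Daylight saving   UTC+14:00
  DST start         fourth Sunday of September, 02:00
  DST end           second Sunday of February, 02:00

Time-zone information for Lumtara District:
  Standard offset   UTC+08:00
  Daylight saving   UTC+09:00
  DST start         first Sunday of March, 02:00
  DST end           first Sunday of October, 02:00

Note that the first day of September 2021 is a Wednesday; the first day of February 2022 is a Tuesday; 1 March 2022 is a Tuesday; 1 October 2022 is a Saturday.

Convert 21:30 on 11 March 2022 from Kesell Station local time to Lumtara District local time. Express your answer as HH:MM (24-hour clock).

17:30

1 September 2021 is a Wednesday, so the first Sunday is September 5 and the fourth is September 26.
1 February 2022 is a Tuesday, so the first Sunday is February 6 and the second is February 13.
11 March 2022 is outside the daylight-saving period (26 September 2021 – 13 February 2022), so Kesell Station is on standard time, UTC+13:00.
21:30 Kesell Station − 13h = 08:30 UTC.
1 March 2022 is a Tuesday, so the first Sunday is March 6.
1 October 2022 is a Saturday, so the first Sunday is October 2.
At the standard offset (UTC+08:00), 08:30 UTC + 8h = 16:30 Lumtara District standard time.
The standard-time date in Lumtara District, 11 March 2022, falls between 6 March and 2 October, so daylight saving is in effect and Lumtara District is at UTC+09:00.
08:30 UTC + 9h = 17:30 Lumtara District.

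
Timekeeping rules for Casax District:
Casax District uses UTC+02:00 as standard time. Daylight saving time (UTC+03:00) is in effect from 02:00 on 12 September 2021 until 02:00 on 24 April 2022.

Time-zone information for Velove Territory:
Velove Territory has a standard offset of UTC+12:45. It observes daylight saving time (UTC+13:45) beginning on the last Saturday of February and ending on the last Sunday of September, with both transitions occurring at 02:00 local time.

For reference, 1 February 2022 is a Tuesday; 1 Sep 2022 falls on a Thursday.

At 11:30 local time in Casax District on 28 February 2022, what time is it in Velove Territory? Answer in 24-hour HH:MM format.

28 February 2022 lies within the daylight-saving period (12 September 2021 – 24 April 2022), so Casax District is on daylight time, UTC+03:00.
11:30 Casax District − 3h = 08:30 UTC.
1 February 2022 is a Tuesday, so Saturdays fall on 5, 12, 19, 26; the last is February 26.
1 September 2022 is a Thursday, so Sundays fall on 4, 11, 18, 25; the last is September 25.
At the standard offset (UTC+12:45), 08:30 UTC + 12h45m = 21:15 Velove Territory standard time.
The standard-time date in Velove Territory, 28 February 2022, falls between 26 February and 25 September, so daylight saving is in effect and Velove Territory is at UTC+13:45.
08:30 UTC + 13h45m = 22:15 Velove Territory.

22:15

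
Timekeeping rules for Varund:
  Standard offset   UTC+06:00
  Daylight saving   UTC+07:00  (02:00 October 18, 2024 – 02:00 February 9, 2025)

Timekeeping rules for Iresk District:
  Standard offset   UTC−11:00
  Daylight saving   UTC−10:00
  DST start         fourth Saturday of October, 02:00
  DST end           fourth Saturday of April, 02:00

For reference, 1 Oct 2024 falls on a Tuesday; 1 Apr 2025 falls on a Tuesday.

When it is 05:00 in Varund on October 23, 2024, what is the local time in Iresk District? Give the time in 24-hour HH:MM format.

October 23, 2024 lies within the daylight-saving period (18 October 2024 – 9 February 2025), so Varund is on daylight time, UTC+07:00.
05:00 Varund − 7h = 22:00 UTC (rolling into the previous day, 22 October 2024).
1 October 2024 is a Tuesday, so the first Saturday is October 5 and the fourth is October 26.
1 April 2025 is a Tuesday, so the first Saturday is April 5 and the fourth is April 26.
At the standard offset (UTC−11:00), 22:00 UTC − 11h = 11:00 Iresk District standard time.
The standard-time date in Iresk District, October 22, 2024, does not fall between 26 October 2024 and 26 April 2025, so daylight saving is not in effect and Iresk District is at UTC−11:00.
22:00 UTC − 11h = 11:00 Iresk District.

11:00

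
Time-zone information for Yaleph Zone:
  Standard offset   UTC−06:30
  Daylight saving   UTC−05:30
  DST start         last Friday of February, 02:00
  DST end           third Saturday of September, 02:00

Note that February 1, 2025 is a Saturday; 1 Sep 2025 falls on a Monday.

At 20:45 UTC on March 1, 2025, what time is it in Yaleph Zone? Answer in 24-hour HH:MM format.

1 February 2025 is a Saturday, so Fridays fall on 7, 14, 21, 28; the last is February 28.
1 September 2025 is a Monday, so the first Saturday is September 6 and the third is September 20.
At the standard offset (UTC−06:30), 20:45 UTC − 6h30m = 14:15 Yaleph Zone standard time.
The standard-time date in Yaleph Zone, March 1, 2025, falls between 28 February and 20 September, so daylight saving is in effect and Yaleph Zone is at UTC−05:30.
20:45 UTC − 5h30m = 15:15 local.

15:15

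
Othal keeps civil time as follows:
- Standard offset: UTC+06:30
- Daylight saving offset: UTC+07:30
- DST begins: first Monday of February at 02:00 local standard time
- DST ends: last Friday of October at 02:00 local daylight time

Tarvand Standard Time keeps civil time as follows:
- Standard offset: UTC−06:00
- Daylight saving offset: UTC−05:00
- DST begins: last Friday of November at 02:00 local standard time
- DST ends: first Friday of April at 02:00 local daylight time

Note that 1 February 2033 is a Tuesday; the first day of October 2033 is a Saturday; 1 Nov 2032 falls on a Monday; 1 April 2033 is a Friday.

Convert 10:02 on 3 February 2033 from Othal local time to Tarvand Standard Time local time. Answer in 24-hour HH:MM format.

1 February 2033 is a Tuesday, so the first Monday is February 7.
1 October 2033 is a Saturday, so Fridays fall on 7, 14, 21, 28; the last is October 28.
3 February 2033 does not fall between 7 February and 28 October, so daylight saving is not in effect and Othal is at UTC+06:30.
10:02 Othal − 6h30m = 03:32 UTC.
1 November 2032 is a Monday, so Fridays fall on 5, 12, 19, 26; the last is November 26.
1 April 2033 is a Friday, so the first Friday is April 1.
At the standard offset (UTC−06:00), 03:32 UTC − 6h = 21:32 Tarvand Standard Time standard time (rolling into the previous day, 2 February 2033).
The standard-time date in Tarvand Standard Time, 2 February 2033, falls between 26 November 2032 and 1 April 2033, so daylight saving is in effect and Tarvand Standard Time is at UTC−05:00.
03:32 UTC − 5h = 22:32 Tarvand Standard Time (rolling into the previous day, 2 February 2033).

22:32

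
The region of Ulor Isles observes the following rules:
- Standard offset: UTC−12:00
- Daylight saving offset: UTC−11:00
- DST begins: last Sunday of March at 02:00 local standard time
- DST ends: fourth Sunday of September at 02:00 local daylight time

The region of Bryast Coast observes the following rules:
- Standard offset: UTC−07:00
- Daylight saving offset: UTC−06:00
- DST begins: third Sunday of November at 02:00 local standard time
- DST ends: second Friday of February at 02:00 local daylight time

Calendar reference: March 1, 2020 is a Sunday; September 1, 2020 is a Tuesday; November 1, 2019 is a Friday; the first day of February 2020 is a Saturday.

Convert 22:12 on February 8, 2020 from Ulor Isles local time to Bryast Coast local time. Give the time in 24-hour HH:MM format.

1 March 2020 is a Sunday, so Sundays fall on 1, 8, 15, 22, 29; the last is March 29.
1 September 2020 is a Tuesday, so the first Sunday is September 6 and the fourth is September 27.
February 8, 2020 is outside the daylight-saving period (29 March – 27 September), so Ulor Isles is on standard time, UTC−12:00.
22:12 Ulor Isles + 12h = 10:12 UTC (rolling into the next day, 9 February 2020).
1 November 2019 is a Friday, so the first Sunday is November 3 and the third is November 17.
1 February 2020 is a Saturday, so the first Friday is February 7 and the second is February 14.
At the standard offset (UTC−07:00), 10:12 UTC − 7h = 03:12 Bryast Coast standard time.
The standard-time date in Bryast Coast, February 9, 2020, falls between 17 November 2019 and 14 February 2020, so daylight saving is in effect and Bryast Coast is at UTC−06:00.
10:12 UTC − 6h = 04:12 Bryast Coast.

04:12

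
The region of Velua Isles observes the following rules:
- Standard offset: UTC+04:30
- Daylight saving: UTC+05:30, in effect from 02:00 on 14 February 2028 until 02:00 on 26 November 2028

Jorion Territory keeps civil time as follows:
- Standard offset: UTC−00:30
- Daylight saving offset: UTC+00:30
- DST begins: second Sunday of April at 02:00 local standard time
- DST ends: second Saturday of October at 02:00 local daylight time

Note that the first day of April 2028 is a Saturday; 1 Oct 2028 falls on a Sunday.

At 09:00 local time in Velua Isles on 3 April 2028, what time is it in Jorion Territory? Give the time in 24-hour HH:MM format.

03:00

3 April 2028 lies within the daylight-saving period (14 February – 26 November), so Velua Isles is on daylight time, UTC+05:30.
09:00 Velua Isles − 5h30m = 03:30 UTC.
1 April 2028 is a Saturday, so the first Sunday is April 2 and the second is April 9.
1 October 2028 is a Sunday, so the first Saturday is October 7 and the second is October 14.
At the standard offset (UTC−00:30), 03:30 UTC − 0h30m = 03:00 Jorion Territory standard time.
Daylight saving runs 9 April – 14 October; the standard-time date in Jorion Territory, 3 April 2028, is outside that window, so Jorion Territory is on standard time at UTC−00:30.
03:30 UTC − 0h30m = 03:00 Jorion Territory.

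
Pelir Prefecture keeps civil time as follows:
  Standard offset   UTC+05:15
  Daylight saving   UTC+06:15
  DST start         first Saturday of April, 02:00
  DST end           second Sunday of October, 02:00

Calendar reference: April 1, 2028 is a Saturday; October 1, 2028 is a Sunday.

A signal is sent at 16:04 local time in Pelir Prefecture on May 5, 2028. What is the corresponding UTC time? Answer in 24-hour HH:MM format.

09:49

1 April 2028 is a Saturday, so the first Saturday is April 1.
1 October 2028 is a Sunday, so the first Sunday is October 1 and the second is October 8.
May 5, 2028 falls between 1 April and 8 October, so daylight saving is in effect and Pelir Prefecture is at UTC+06:15.
16:04 local − 6h15m = 09:49 UTC.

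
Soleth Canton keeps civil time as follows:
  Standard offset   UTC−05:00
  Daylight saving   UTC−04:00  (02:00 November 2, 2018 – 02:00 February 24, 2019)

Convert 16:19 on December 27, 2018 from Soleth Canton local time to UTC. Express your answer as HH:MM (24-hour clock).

December 27, 2018 lies within the daylight-saving period (2 November 2018 – 24 February 2019), so Soleth Canton is on daylight time, UTC−04:00.
16:19 local + 4h = 20:19 UTC.

20:19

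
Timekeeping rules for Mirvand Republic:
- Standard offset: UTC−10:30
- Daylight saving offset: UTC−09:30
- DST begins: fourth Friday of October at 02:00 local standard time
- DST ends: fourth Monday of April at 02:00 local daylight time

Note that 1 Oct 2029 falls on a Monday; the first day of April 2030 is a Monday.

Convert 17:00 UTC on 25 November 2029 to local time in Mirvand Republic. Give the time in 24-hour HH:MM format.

07:30

1 October 2029 is a Monday, so the first Friday is October 5 and the fourth is October 26.
1 April 2030 is a Monday, so the first Monday is April 1 and the fourth is April 22.
At the standard offset (UTC−10:30), 17:00 UTC − 10h30m = 06:30 Mirvand Republic standard time.
Daylight saving runs 26 October 2029 – 22 April 2030; the standard-time date in Mirvand Republic, 25 November 2029, is inside that window, so Mirvand Republic is at UTC−09:30.
17:00 UTC − 9h30m = 07:30 local.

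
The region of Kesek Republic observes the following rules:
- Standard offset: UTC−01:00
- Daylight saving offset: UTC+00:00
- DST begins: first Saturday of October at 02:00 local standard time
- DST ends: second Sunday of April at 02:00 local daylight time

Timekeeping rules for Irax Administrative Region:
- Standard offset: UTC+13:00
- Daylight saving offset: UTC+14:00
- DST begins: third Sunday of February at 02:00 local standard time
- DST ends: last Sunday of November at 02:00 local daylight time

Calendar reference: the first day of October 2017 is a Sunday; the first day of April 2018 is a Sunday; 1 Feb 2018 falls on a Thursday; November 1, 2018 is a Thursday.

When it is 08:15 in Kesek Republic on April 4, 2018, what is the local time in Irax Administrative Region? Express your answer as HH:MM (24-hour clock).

1 October 2017 is a Sunday, so the first Saturday is October 7.
1 April 2018 is a Sunday, so the first Sunday is April 1 and the second is April 8.
April 4, 2018 falls between 7 October 2017 and 8 April 2018, so daylight saving is in effect and Kesek Republic is at UTC+00:00.
08:15 Kesek Republic − 0h = 08:15 UTC.
1 February 2018 is a Thursday, so the first Sunday is February 4 and the third is February 18.
1 November 2018 is a Thursday, so Sundays fall on 4, 11, 18, 25; the last is November 25.
At the standard offset (UTC+13:00), 08:15 UTC + 13h = 21:15 Irax Administrative Region standard time.
The standard-time date in Irax Administrative Region, April 4, 2018, falls between 18 February and 25 November, so daylight saving is in effect and Irax Administrative Region is at UTC+14:00.
08:15 UTC + 14h = 22:15 Irax Administrative Region.

22:15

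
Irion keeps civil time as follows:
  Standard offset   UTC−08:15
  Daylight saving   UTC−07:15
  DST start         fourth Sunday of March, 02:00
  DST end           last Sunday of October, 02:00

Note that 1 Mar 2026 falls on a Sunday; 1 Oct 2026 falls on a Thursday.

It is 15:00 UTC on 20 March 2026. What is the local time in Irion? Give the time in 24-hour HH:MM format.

1 March 2026 is a Sunday, so the first Sunday is March 1 and the fourth is March 22.
1 October 2026 is a Thursday, so Sundays fall on 4, 11, 18, 25; the last is October 25.
At the standard offset (UTC−08:15), 15:00 UTC − 8h15m = 06:45 Irion standard time.
Daylight saving runs 22 March – 25 October; the standard-time date in Irion, 20 March 2026, is outside that window, so Irion is on standard time at UTC−08:15.
15:00 UTC − 8h15m = 06:45 local.

06:45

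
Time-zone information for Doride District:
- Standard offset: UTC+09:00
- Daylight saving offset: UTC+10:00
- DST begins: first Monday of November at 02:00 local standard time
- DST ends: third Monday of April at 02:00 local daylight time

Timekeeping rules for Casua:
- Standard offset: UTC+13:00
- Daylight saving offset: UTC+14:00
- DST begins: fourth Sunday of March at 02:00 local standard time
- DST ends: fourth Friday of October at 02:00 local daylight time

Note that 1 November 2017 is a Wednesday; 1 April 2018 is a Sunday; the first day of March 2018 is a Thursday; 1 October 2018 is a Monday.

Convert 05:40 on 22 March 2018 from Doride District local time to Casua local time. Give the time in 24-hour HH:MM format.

1 November 2017 is a Wednesday, so the first Monday is November 6.
1 April 2018 is a Sunday, so the first Monday is April 2 and the third is April 16.
Daylight saving runs 6 November 2017 – 16 April 2018; 22 March 2018 is inside that window, so Doride District is at UTC+10:00.
05:40 Doride District − 10h = 19:40 UTC (rolling into the previous day, 21 March 2018).
1 March 2018 is a Thursday, so the first Sunday is March 4 and the fourth is March 25.
1 October 2018 is a Monday, so the first Friday is October 5 and the fourth is October 26.
At the standard offset (UTC+13:00), 19:40 UTC + 13h = 08:40 Casua standard time (rolling into the next day, 22 March 2018).
Daylight saving runs 25 March – 26 October; the standard-time date in Casua, 22 March 2018, is outside that window, so Casua is on standard time at UTC+13:00.
19:40 UTC + 13h = 08:40 Casua (rolling into the next day, 22 March 2018).

08:40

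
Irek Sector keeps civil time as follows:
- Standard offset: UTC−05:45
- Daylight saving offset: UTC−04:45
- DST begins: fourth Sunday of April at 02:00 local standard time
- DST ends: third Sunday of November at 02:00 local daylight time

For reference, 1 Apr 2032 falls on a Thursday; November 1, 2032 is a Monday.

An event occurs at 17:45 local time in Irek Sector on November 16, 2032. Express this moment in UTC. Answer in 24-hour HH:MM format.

22:30

1 April 2032 is a Thursday, so the first Sunday is April 4 and the fourth is April 25.
1 November 2032 is a Monday, so the first Sunday is November 7 and the third is November 21.
November 16, 2032 falls between 25 April and 21 November, so daylight saving is in effect and Irek Sector is at UTC−04:45.
17:45 local + 4h45m = 22:30 UTC.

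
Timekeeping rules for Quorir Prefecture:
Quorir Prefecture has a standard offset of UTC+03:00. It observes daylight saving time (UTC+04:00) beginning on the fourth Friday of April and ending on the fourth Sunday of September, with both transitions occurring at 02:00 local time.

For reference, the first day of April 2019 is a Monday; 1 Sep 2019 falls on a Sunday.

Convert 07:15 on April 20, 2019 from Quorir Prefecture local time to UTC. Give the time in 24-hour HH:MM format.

04:15

1 April 2019 is a Monday, so the first Friday is April 5 and the fourth is April 26.
1 September 2019 is a Sunday, so the first Sunday is September 1 and the fourth is September 22.
April 20, 2019 does not fall between 26 April and 22 September, so daylight saving is not in effect and Quorir Prefecture is at UTC+03:00.
07:15 local − 3h = 04:15 UTC.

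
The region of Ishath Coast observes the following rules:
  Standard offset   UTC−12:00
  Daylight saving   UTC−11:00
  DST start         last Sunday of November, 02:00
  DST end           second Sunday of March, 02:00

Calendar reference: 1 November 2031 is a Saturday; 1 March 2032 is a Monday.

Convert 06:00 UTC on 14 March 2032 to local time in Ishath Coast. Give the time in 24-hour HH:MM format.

19:00

1 November 2031 is a Saturday, so Sundays fall on 2, 9, 16, 23, 30; the last is November 30.
1 March 2032 is a Monday, so the first Sunday is March 7 and the second is March 14.
At the standard offset (UTC−12:00), 06:00 UTC − 12h = 18:00 Ishath Coast standard time (rolling into the previous day, 13 March 2032).
The standard-time date in Ishath Coast, 13 March 2032, falls between 30 November 2031 and 14 March 2032, so daylight saving is in effect and Ishath Coast is at UTC−11:00.
06:00 UTC − 11h = 19:00 local (rolling into the previous day, 13 March 2032).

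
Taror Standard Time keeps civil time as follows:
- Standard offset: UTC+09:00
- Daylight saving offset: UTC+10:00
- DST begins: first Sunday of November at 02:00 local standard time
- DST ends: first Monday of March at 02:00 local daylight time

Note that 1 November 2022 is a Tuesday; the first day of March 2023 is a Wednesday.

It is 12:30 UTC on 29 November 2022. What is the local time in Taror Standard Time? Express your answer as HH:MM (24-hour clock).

22:30

1 November 2022 is a Tuesday, so the first Sunday is November 6.
1 March 2023 is a Wednesday, so the first Monday is March 6.
At the standard offset (UTC+09:00), 12:30 UTC + 9h = 21:30 Taror Standard Time standard time.
Daylight saving runs 6 November 2022 – 6 March 2023; the standard-time date in Taror Standard Time, 29 November 2022, is inside that window, so Taror Standard Time is at UTC+10:00.
12:30 UTC + 10h = 22:30 local.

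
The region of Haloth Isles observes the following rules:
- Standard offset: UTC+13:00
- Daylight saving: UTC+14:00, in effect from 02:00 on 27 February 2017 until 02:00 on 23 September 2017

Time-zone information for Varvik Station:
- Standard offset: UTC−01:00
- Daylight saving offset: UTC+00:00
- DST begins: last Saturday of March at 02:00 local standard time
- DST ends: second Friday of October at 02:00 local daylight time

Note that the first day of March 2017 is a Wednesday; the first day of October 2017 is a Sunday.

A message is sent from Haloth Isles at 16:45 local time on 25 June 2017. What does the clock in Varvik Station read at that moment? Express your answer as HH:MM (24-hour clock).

02:45

Daylight saving runs 27 February – 23 September; 25 June 2017 is inside that window, so Haloth Isles is at UTC+14:00.
16:45 Haloth Isles − 14h = 02:45 UTC.
1 March 2017 is a Wednesday, so Saturdays fall on 4, 11, 18, 25; the last is March 25.
1 October 2017 is a Sunday, so the first Friday is October 6 and the second is October 13.
At the standard offset (UTC−01:00), 02:45 UTC − 1h = 01:45 Varvik Station standard time.
Daylight saving runs 25 March – 13 October; the standard-time date in Varvik Station, 25 June 2017, is inside that window, so Varvik Station is at UTC+00:00.
02:45 UTC + 0h = 02:45 Varvik Station.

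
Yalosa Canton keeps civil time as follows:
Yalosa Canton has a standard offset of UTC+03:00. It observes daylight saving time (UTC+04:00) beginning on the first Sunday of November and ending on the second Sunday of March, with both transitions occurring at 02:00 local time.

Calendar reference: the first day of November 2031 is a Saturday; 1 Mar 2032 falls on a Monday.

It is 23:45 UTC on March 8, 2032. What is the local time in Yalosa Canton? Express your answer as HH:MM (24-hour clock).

1 November 2031 is a Saturday, so the first Sunday is November 2.
1 March 2032 is a Monday, so the first Sunday is March 7 and the second is March 14.
At the standard offset (UTC+03:00), 23:45 UTC + 3h = 02:45 Yalosa Canton standard time (rolling into the next day, 9 March 2032).
Daylight saving runs 2 November 2031 – 14 March 2032; the standard-time date in Yalosa Canton, March 9, 2032, is inside that window, so Yalosa Canton is at UTC+04:00.
23:45 UTC + 4h = 03:45 local (rolling into the next day, 9 March 2032).

03:45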